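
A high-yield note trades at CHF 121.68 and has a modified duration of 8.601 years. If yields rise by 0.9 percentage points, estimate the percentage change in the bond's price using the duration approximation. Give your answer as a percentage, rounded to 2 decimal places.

-7.74%

Duration approximation: ΔP/P ≈ -D_mod · Δy = -8.601 × (+0.009) = -0.077409.
As a percentage: -7.7409%.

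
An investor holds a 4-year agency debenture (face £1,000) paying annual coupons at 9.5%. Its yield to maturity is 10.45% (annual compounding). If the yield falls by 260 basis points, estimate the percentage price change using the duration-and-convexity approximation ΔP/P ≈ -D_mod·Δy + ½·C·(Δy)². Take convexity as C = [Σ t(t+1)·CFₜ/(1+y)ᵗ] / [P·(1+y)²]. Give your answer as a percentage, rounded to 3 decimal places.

+8.704%

With y = 0.1045:
  t   CF        PV=CF/(1+0.1045)^t    t·PV        t(t+1)·PV
  1        95.00        86.0118        86.0118         172.0235
  2        95.00        77.8739       155.7479         467.2437
  3        95.00        70.5061       211.5182         846.0727
  4     1,095.00       735.7855     2,943.1421      14,715.7105
  Σ                    970.1773     3,396.4199      16,201.0504
P = 970.1773; D_Mac = 3.50082 yrs; D_mod = 3.16960 yrs; C = 13.68865.
Duration effect: -3.16960 × (-0.026) = +0.082410
Convexity effect: 0.5 × 13.68865 × (-0.026)² = +0.0046268
ΔP/P ≈ +0.082410 + 0.0046268 = +0.087036 = +8.7036%.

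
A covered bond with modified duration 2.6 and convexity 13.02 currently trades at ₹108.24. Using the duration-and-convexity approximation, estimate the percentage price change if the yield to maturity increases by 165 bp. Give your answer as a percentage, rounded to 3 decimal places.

Duration effect: -D_mod·Δy = -2.6 × (+0.0165) = -0.042900
Convexity effect: ½·C·(Δy)² = 0.5 × 13.02 × (0.0165)² = +0.0017723475
ΔP/P ≈ -0.042900 + 0.0017723475 = -0.0411276525
= -4.11276525%.

-4.113%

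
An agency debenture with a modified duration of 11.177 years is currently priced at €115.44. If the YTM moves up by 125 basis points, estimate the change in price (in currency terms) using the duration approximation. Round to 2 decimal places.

Duration approximation: ΔP/P ≈ -D_mod · Δy = -11.177 × (+0.0125) = -0.1397125.
ΔP ≈ 115.44 × (-0.1397125) = -16.128411.

-€16.13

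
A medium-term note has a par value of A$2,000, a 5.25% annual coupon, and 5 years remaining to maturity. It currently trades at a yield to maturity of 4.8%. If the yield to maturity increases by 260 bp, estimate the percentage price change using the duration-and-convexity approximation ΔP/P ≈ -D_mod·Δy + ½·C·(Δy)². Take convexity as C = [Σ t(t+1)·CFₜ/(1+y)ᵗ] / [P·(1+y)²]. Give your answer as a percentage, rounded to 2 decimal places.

With y = 0.048:
  t   CF        PV=CF/(1+0.048)^t    t·PV        t(t+1)·PV
  1       105.00       100.1908       100.1908         200.3817
  2       105.00        95.6019       191.2039         573.6117
  3       105.00        91.2232       273.6697       1,094.6788
  4       105.00        87.0451       348.1803       1,740.9014
  5     2,105.00     1,665.1206     8,325.6029      49,953.6172
  Σ                  2,039.1817     9,238.8476      53,563.1907
P = 2,039.1817; D_Mac = 4.53066 yrs; D_mod = 4.32315 yrs; C = 23.91597.
Duration effect: -4.32315 × (+0.026) = -0.112402
Convexity effect: 0.5 × 23.91597 × (0.026)² = +0.0080836
ΔP/P ≈ -0.112402 + 0.0080836 = -0.104318 = -10.4318%.

-10.43%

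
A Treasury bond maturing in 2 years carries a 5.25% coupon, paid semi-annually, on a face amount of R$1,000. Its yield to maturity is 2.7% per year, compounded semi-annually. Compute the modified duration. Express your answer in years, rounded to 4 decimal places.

1.9009 years

Periodic yield y = 0.0135. First find Macaulay duration:
  t   CF        PV=CF/(1+0.0135)^t    t·PV
  1        26.25        25.9003        25.9003
  2        26.25        25.5553        51.1107
  3        26.25        25.2149        75.6448
  4     1,026.25       972.6535     3,890.6140
  Σ                  1,049.3241     4,043.2699
P = 1,049.3241; Macaulay duration = 4,043.2699 / 1,049.3241 = 3.85321 half-year periods = 1.92661 years.
Modified duration = D_Mac / (1 + y) = 1.92661 / 1.0135 = 1.90094 years.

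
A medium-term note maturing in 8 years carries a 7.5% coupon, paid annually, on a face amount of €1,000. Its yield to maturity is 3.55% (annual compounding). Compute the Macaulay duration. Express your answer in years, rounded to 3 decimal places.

Periodic yield y = 0.0355. Discount each cash flow and weight by its year:
  t   CF        PV=CF/(1+0.0355)^t    t·PV
  1        75.00        72.4288        72.4288
  2        75.00        69.9457       139.8914
  3        75.00        67.5478       202.6433
  4        75.00        65.2320       260.9281
  5        75.00        62.9957       314.9784
  6        75.00        60.8360       365.0160
  7        75.00        58.7504       411.2525
  8     1,075.00       813.2192     6,505.7538
  Σ                  1,270.9555     8,272.8923
Price P = Σ PV = 1,270.9555.
Macaulay duration = Σ(t·PV) / P = 8,272.8923 / 1,270.9555 = 6.50919 years.

6.509 years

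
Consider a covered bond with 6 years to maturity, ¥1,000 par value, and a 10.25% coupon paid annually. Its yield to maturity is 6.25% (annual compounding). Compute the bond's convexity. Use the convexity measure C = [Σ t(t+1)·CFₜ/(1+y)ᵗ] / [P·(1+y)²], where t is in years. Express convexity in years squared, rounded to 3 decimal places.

28.037

With y = 0.0625:
  t   CF        PV=CF/(1+0.0625)^t    t·PV        t(t+1)·PV
  1       102.50        96.4706        96.4706         192.9412
  2       102.50        90.7958       181.5917         544.7751
  3       102.50        85.4549       256.3647       1,025.4590
  4       102.50        80.4282       321.7126       1,608.5631
  5       102.50        75.6971       378.4854       2,270.9126
  6     1,102.50       766.3108     4,597.8650      32,185.0550
  Σ                  1,195.1574     5,832.4901      37,827.7060
P = 1,195.1574.
Convexity = Σ t(t+1)·PV / [P·(1+y)²] = 37,827.7060 / (1,195.1574 × 1.128906) = 28.03671.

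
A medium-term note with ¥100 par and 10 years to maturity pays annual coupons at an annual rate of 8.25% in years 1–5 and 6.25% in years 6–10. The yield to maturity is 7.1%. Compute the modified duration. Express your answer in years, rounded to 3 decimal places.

Periodic yield y = 0.071. First find Macaulay duration:
  t   CF        PV=CF/(1+0.071)^t    t·PV
  1         8.25         7.7031         7.7031
  2         8.25         7.1924        14.3848
  3         8.25         6.7156        20.1468
  4         8.25         6.2704        25.0816
  5         8.25         5.8547        29.2736
  6         6.25         4.1414        24.8482
  7         6.25         3.8668        27.0677
  8         6.25         3.6105        28.8838
  9         6.25         3.3711        30.3401
  10      106.25        53.5099       535.0991
  Σ                    102.2359       742.8290
P = 102.2359; Macaulay duration = 742.8290 / 102.2359 = 7.26583 years.
Modified duration = D_Mac / (1 + y) = 7.26583 / 1.071 = 6.78415 years.

6.784 years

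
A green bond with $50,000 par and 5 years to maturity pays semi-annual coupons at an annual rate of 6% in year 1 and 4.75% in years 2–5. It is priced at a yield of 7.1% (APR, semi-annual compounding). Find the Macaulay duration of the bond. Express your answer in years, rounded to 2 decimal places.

4.43 years

Periodic yield y = 0.0355. Discount each cash flow and weight by its period:
  t   CF        PV=CF/(1+0.0355)^t    t·PV
  1     1,500.00     1,448.5756     1,448.5756
  2     1,500.00     1,398.9141     2,797.8282
  3     1,187.50     1,069.5062     3,208.5186
  4     1,187.50     1,032.8404     4,131.3615
  5     1,187.50       997.4316     4,987.1578
  6     1,187.50       963.2367     5,779.4199
  7     1,187.50       930.2141     6,511.4984
  8     1,187.50       898.3236     7,186.5885
  9     1,187.50       867.5264     7,807.7374
  10   51,187.50    36,112.9434   361,129.4337
  Σ                 45,719.5118   404,988.1195
Price P = Σ PV = 45,719.5118.
Macaulay duration = Σ(t·PV) / P = 404,988.1195 / 45,719.5118 = 8.85810 half-year periods.
In years: 8.85810 / 2 = 4.42905 years.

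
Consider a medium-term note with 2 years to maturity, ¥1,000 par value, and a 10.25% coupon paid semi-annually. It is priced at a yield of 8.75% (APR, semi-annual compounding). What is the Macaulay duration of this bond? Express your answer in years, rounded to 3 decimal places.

1.861 years

Periodic yield y = 0.04375. Discount each cash flow and weight by its period:
  t   CF        PV=CF/(1+0.04375)^t    t·PV
  1        51.25        49.1018        49.1018
  2        51.25        47.0436        94.0873
  3        51.25        45.0717       135.2152
  4     1,051.25       885.7681     3,543.0726
  Σ                  1,026.9853     3,821.4769
Price P = Σ PV = 1,026.9853.
Macaulay duration = Σ(t·PV) / P = 3,821.4769 / 1,026.9853 = 3.72106 half-year periods.
In years: 3.72106 / 2 = 1.86053 years.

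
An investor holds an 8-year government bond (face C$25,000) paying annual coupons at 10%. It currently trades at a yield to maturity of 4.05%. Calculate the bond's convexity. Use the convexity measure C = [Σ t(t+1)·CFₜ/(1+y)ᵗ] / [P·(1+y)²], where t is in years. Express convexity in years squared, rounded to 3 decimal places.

With y = 0.0405:
  t   CF        PV=CF/(1+0.0405)^t    t·PV        t(t+1)·PV
  1     2,500.00     2,402.6910     2,402.6910       4,805.3820
  2     2,500.00     2,309.1696     4,618.3393      13,855.0179
  3     2,500.00     2,219.2885     6,657.8654      26,631.4615
  4     2,500.00     2,132.9058     8,531.6231      42,658.1155
  5     2,500.00     2,049.8854    10,249.4271      61,496.5625
  6     2,500.00     1,970.0965    11,820.5791      82,744.0534
  7     2,500.00     1,893.4133    13,253.8929     106,031.1432
  8    27,500.00    20,016.8630   160,134.9042   1,441,214.1382
  Σ                 34,994.3131   217,669.3221   1,779,435.8743
P = 34,994.3131.
Convexity = Σ t(t+1)·PV / [P·(1+y)²] = 1,779,435.8743 / (34,994.3131 × 1.082640) = 46.96785.

46.968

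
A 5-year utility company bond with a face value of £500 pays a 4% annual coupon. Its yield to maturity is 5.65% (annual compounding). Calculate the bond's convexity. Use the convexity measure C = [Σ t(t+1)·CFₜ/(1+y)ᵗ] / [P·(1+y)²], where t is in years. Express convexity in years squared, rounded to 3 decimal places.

24.129

With y = 0.0565:
  t   CF        PV=CF/(1+0.0565)^t    t·PV        t(t+1)·PV
  1        20.00        18.9304        18.9304          37.8609
  2        20.00        17.9181        35.8361         107.5084
  3        20.00        16.9598        50.8795         203.5180
  4        20.00        16.0528        64.2114         321.0569
  5       520.00       395.0534     1,975.2671      11,851.6029
  Σ                    464.9146     2,145.1246      12,521.5470
P = 464.9146.
Convexity = Σ t(t+1)·PV / [P·(1+y)²] = 12,521.5470 / (464.9146 × 1.116192) = 24.12936.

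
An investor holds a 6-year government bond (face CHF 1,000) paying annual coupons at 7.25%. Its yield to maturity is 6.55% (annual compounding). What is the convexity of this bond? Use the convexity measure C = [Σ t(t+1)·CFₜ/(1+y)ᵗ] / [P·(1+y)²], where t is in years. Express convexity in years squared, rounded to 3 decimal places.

With y = 0.0655:
  t   CF        PV=CF/(1+0.0655)^t    t·PV        t(t+1)·PV
  1        72.50        68.0432        68.0432         136.0863
  2        72.50        63.8603       127.7206         383.1619
  3        72.50        59.9346       179.8038         719.2153
  4        72.50        56.2502       225.0009       1,125.0043
  5        72.50        52.7923       263.9616       1,583.7696
  6     1,072.50       732.9538     4,397.7226      30,784.0579
  Σ                  1,033.8344     5,262.2526      34,731.2953
P = 1,033.8344.
Convexity = Σ t(t+1)·PV / [P·(1+y)²] = 34,731.2953 / (1,033.8344 × 1.135290) = 29.59124.

29.591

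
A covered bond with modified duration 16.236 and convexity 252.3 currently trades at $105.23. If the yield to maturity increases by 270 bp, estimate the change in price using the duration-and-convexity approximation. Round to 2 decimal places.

Duration effect: -D_mod·Δy = -16.236 × (+0.027) = -0.438372
Convexity effect: ½·C·(Δy)² = 0.5 × 252.3 × (0.027)² = +0.09196335
ΔP/P ≈ -0.438372 + 0.09196335 = -0.34640865
ΔP ≈ 105.23 × (-0.34640865) = -36.4525822395.

-$36.45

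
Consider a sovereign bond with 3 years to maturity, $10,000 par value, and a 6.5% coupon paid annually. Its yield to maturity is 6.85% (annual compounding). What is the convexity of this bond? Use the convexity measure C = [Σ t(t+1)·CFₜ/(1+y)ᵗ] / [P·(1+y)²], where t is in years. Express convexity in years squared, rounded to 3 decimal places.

With y = 0.0685:
  t   CF        PV=CF/(1+0.0685)^t    t·PV        t(t+1)·PV
  1       650.00       608.3294       608.3294       1,216.6589
  2       650.00       569.3303     1,138.6606       3,415.9818
  3    10,650.00     8,730.2369    26,190.7107     104,762.8427
  Σ                  9,907.8966    27,937.7007     109,395.4834
P = 9,907.8966.
Convexity = Σ t(t+1)·PV / [P·(1+y)²] = 109,395.4834 / (9,907.8966 × 1.141692) = 9.67094.

9.671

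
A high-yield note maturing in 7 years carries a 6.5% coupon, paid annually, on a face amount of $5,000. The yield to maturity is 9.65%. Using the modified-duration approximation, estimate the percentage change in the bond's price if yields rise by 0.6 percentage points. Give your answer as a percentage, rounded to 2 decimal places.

-3.13%

Periodic yield y = 0.0965. Modified duration first:
  t   CF        PV=CF/(1+0.0965)^t    t·PV
  1       325.00       296.3976       296.3976
  2       325.00       270.3125       540.6249
  3       325.00       246.5230       739.5690
  4       325.00       224.8272       899.3087
  5       325.00       205.0407     1,025.2037
  6       325.00       186.9957     1,121.9740
  7     5,325.00     2,794.2108    19,559.4753
  Σ                  4,224.3075    24,182.5534
P = 4,224.3075; D_Mac = 5.72462 yrs; D_mod = 5.72462/(1+0.0965) = 5.22081 yrs.
ΔP/P ≈ -D_mod · Δy = -5.22081 × (+0.006) = -0.031325 = -3.1325%.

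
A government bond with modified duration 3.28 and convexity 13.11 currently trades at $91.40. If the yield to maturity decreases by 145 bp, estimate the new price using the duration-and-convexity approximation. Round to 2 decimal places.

$95.87

Duration effect: -D_mod·Δy = -3.28 × (-0.0145) = +0.047560
Convexity effect: ½·C·(Δy)² = 0.5 × 13.11 × (-0.0145)² = +0.00137818875
ΔP/P ≈ +0.047560 + 0.00137818875 = +0.04893818875
New price ≈ 91.40 × (1 + 0.04893818875) = 95.87295045175.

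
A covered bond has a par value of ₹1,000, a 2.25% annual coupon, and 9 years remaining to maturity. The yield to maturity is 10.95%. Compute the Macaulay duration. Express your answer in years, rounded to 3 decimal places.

7.870 years

Periodic yield y = 0.1095. Discount each cash flow and weight by its year:
  t   CF        PV=CF/(1+0.1095)^t    t·PV
  1        22.50        20.2794        20.2794
  2        22.50        18.2780        36.5559
  3        22.50        16.4741        49.4222
  4        22.50        14.8482        59.3927
  5        22.50        13.3828        66.9138
  6        22.50        12.0620        72.3719
  7        22.50        10.8715        76.1008
  8        22.50         9.7986        78.3888
  9     1,022.50       401.3447     3,612.1025
  Σ                    517.3392     4,071.5281
Price P = Σ PV = 517.3392.
Macaulay duration = Σ(t·PV) / P = 4,071.5281 / 517.3392 = 7.87013 years.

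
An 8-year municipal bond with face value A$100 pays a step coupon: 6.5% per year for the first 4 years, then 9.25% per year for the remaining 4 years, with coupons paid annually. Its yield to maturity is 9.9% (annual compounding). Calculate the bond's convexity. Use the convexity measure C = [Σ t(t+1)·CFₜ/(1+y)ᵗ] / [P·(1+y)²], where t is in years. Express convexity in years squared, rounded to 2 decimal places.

With y = 0.099:
  t   CF        PV=CF/(1+0.099)^t    t·PV        t(t+1)·PV
  1         6.50         5.9145         5.9145          11.8289
  2         6.50         5.3817        10.7634          32.2901
  3         6.50         4.8969        14.6907          58.7627
  4         6.50         4.4558        17.8231          89.1154
  5         9.25         5.7697        28.8485         173.0910
  6         9.25         5.2500        31.4997         220.4981
  7         9.25         4.7770        33.4392         267.5136
  8       109.25        51.3381       410.7049       3,696.3442
  Σ                     87.7836       553.6839       4,549.4440
P = 87.7836.
Convexity = Σ t(t+1)·PV / [P·(1+y)²] = 4,549.4440 / (87.7836 × 1.207801) = 42.90911.

42.91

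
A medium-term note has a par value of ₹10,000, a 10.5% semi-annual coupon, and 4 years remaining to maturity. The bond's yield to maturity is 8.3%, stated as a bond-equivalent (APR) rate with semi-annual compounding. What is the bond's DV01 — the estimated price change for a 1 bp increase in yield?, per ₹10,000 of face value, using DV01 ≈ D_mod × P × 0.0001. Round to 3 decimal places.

₹3.497

Periodic yield y = 0.0415.
  t   CF        PV=CF/(1+0.0415)^t    t·PV
  1       525.00       504.0807       504.0807
  2       525.00       483.9949       967.9897
  3       525.00       464.7094     1,394.1283
  4       525.00       446.1924     1,784.7698
  5       525.00       428.4133     2,142.0664
  6       525.00       411.3426     2,468.0554
  7       525.00       394.9521     2,764.6644
  8    10,525.00     7,602.3509    60,818.8070
  Σ                 10,736.0362    72,844.5617
P = 10,736.0362; D_Mac = 6.78505 half-year periods = 3.39253 yrs; D_mod = 3.25735 yrs.
DV01 ≈ 3.25735 × 10,736.0362 × 0.0001 = 3.497098.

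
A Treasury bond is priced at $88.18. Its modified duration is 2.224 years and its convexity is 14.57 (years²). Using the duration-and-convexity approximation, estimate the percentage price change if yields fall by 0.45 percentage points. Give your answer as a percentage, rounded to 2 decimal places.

Duration effect: -D_mod·Δy = -2.224 × (-0.0045) = +0.010008
Convexity effect: ½·C·(Δy)² = 0.5 × 14.57 × (-0.0045)² = +0.00014752125
ΔP/P ≈ +0.010008 + 0.00014752125 = +0.01015552125
= +1.015552125%.

+1.02%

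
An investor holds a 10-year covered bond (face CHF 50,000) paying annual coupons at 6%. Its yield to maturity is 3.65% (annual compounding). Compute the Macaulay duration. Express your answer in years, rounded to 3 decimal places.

8.011 years

Periodic yield y = 0.0365. Discount each cash flow and weight by its year:
  t   CF        PV=CF/(1+0.0365)^t    t·PV
  1     3,000.00     2,894.3560     2,894.3560
  2     3,000.00     2,792.4322     5,584.8645
  3     3,000.00     2,694.0977     8,082.2930
  4     3,000.00     2,599.2259    10,396.9037
  5     3,000.00     2,507.6950    12,538.4752
  6     3,000.00     2,419.3874    14,516.3245
  7     3,000.00     2,334.1895    16,339.3264
  8     3,000.00     2,251.9918    18,015.9343
  9     3,000.00     2,172.6887    19,554.1979
  10   53,000.00    37,032.4807   370,324.8071
  Σ                 59,698.5449   478,247.4826
Price P = Σ PV = 59,698.5449.
Macaulay duration = Σ(t·PV) / P = 478,247.4826 / 59,698.5449 = 8.01104 years.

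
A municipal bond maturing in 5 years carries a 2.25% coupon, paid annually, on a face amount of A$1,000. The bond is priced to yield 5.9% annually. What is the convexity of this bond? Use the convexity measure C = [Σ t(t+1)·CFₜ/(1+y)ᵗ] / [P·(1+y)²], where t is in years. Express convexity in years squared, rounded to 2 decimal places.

With y = 0.059:
  t   CF        PV=CF/(1+0.059)^t    t·PV        t(t+1)·PV
  1        22.50        21.2465        21.2465          42.4929
  2        22.50        20.0628        40.1255         120.3765
  3        22.50        18.9450        56.8350         227.3400
  4        22.50        17.8895        71.5581         357.7904
  5     1,022.50       767.6858     3,838.4291      23,030.5745
  Σ                    845.8296     4,028.1941      23,778.5743
P = 845.8296.
Convexity = Σ t(t+1)·PV / [P·(1+y)²] = 23,778.5743 / (845.8296 × 1.121481) = 25.06750.

25.07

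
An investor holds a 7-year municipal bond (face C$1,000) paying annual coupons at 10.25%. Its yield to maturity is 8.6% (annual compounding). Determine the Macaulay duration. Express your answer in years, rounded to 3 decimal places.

Periodic yield y = 0.086. Discount each cash flow and weight by its year:
  t   CF        PV=CF/(1+0.086)^t    t·PV
  1       102.50        94.3831        94.3831
  2       102.50        86.9089       173.8178
  3       102.50        80.0266       240.0798
  4       102.50        73.6893       294.7573
  5       102.50        67.8539       339.2694
  6       102.50        62.4806       374.8834
  7     1,102.50       618.8278     4,331.7947
  Σ                  1,084.1701     5,848.9854
Price P = Σ PV = 1,084.1701.
Macaulay duration = Σ(t·PV) / P = 5,848.9854 / 1,084.1701 = 5.39490 years.

5.395 years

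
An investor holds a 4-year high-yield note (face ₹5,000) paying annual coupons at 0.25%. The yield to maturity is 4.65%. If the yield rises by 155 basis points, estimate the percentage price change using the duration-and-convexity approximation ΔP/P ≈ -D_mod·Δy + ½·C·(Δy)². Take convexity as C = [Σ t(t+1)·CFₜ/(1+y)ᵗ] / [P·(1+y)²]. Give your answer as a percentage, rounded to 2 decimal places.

With y = 0.0465:
  t   CF        PV=CF/(1+0.0465)^t    t·PV        t(t+1)·PV
  1        12.50        11.9446        11.9446          23.8892
  2        12.50        11.4138        22.8277          68.4830
  3        12.50        10.9067        32.7200         130.8801
  4     5,012.50     4,179.2414    16,716.9655      83,584.8275
  Σ                  4,213.5065    16,784.4578      83,808.0798
P = 4,213.5065; D_Mac = 3.98349 yrs; D_mod = 3.80649 yrs; C = 18.16200.
Duration effect: -3.80649 × (+0.0155) = -0.059001
Convexity effect: 0.5 × 18.16200 × (0.0155)² = +0.0021817
ΔP/P ≈ -0.059001 + 0.0021817 = -0.056819 = -5.6819%.

-5.68%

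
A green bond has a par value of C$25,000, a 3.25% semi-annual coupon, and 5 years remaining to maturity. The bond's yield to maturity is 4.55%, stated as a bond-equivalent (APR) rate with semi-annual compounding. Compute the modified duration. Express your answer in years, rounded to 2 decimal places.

Periodic yield y = 0.02275. First find Macaulay duration:
  t   CF        PV=CF/(1+0.02275)^t    t·PV
  1       406.25       397.2134       397.2134
  2       406.25       388.3778       776.7556
  3       406.25       379.7387     1,139.2162
  4       406.25       371.2919     1,485.1674
  5       406.25       363.0329     1,815.1643
  6       406.25       354.9576     2,129.7454
  7       406.25       347.0619     2,429.4334
  8       406.25       339.3419     2,714.7351
  9       406.25       331.7936     2,986.1422
  10   25,406.25    20,288.3013   202,883.0128
  Σ                 23,561.1109   218,756.5859
P = 23,561.1109; Macaulay duration = 218,756.5859 / 23,561.1109 = 9.28465 half-year periods = 4.64232 years.
Modified duration = D_Mac / (1 + y) = 4.64232 / 1.02275 = 4.53906 years.

4.54 years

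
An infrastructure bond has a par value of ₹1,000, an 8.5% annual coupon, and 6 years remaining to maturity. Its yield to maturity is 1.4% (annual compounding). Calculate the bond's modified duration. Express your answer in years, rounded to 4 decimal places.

Periodic yield y = 0.014. First find Macaulay duration:
  t   CF        PV=CF/(1+0.014)^t    t·PV
  1        85.00        83.8264        83.8264
  2        85.00        82.6691       165.3381
  3        85.00        81.5277       244.5830
  4        85.00        80.4020       321.6082
  5        85.00        79.2920       396.4598
  6     1,085.00       998.1642     5,988.9855
  Σ                  1,405.8814     7,200.8010
P = 1,405.8814; Macaulay duration = 7,200.8010 / 1,405.8814 = 5.12191 years.
Modified duration = D_Mac / (1 + y) = 5.12191 / 1.014 = 5.05120 years.

5.0512 years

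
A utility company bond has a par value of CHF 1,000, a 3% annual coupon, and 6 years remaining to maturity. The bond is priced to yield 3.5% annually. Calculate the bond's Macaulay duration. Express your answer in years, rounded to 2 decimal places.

5.57 years

Periodic yield y = 0.035. Discount each cash flow and weight by its year:
  t   CF        PV=CF/(1+0.035)^t    t·PV
  1        30.00        28.9855        28.9855
  2        30.00        28.0053        56.0106
  3        30.00        27.0583        81.1748
  4        30.00        26.1433       104.5731
  5        30.00        25.2592       126.2960
  6     1,030.00       837.9057     5,027.4340
  Σ                    973.3572     5,424.4740
Price P = Σ PV = 973.3572.
Macaulay duration = Σ(t·PV) / P = 5,424.4740 / 973.3572 = 5.57295 years.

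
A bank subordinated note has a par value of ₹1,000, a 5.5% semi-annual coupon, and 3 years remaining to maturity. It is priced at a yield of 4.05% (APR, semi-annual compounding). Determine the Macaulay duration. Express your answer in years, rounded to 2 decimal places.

2.81 years

Periodic yield y = 0.02025. Discount each cash flow and weight by its period:
  t   CF        PV=CF/(1+0.02025)^t    t·PV
  1        27.50        26.9542        26.9542
  2        27.50        26.4192        52.8384
  3        27.50        25.8948        77.6845
  4        27.50        25.3809       101.5234
  5        27.50        24.8771       124.3855
  6     1,027.50       911.0500     5,466.3000
  Σ                  1,040.5761     5,849.6859
Price P = Σ PV = 1,040.5761.
Macaulay duration = Σ(t·PV) / P = 5,849.6859 / 1,040.5761 = 5.62158 half-year periods.
In years: 5.62158 / 2 = 2.81079 years.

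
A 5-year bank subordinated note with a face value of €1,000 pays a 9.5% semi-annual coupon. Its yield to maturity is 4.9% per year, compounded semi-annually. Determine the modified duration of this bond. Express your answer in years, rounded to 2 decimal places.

Periodic yield y = 0.0245. First find Macaulay duration:
  t   CF        PV=CF/(1+0.0245)^t    t·PV
  1        47.50        46.3641        46.3641
  2        47.50        45.2553        90.5106
  3        47.50        44.1731       132.5193
  4        47.50        43.1167       172.4669
  5        47.50        42.0856       210.4281
  6        47.50        41.0792       246.4751
  7        47.50        40.0968       280.6777
  8        47.50        39.1379       313.1035
  9        47.50        38.2020       343.8179
  10    1,047.50       822.3078     8,223.0779
  Σ                  1,201.8186    10,059.4411
P = 1,201.8186; Macaulay duration = 10,059.4411 / 1,201.8186 = 8.37018 half-year periods = 4.18509 years.
Modified duration = D_Mac / (1 + y) = 4.18509 / 1.0245 = 4.08501 years.

4.09 years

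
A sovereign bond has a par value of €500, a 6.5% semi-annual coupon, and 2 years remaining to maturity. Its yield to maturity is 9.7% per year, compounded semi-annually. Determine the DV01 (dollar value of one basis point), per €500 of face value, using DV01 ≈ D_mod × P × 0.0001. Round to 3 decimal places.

€0.086

Periodic yield y = 0.0485.
  t   CF        PV=CF/(1+0.0485)^t    t·PV
  1        16.25        15.4983        15.4983
  2        16.25        14.7814        29.5629
  3        16.25        14.0977        42.2931
  4       516.25       427.1558     1,708.6233
  Σ                    471.5333     1,795.9775
P = 471.5333; D_Mac = 3.80880 half-year periods = 1.90440 yrs; D_mod = 1.81631 yrs.
DV01 ≈ 1.81631 × 471.5333 × 0.0001 = 0.085645.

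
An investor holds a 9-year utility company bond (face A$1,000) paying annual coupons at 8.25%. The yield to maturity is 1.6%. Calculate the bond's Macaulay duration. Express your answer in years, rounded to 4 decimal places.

Periodic yield y = 0.016. Discount each cash flow and weight by its year:
  t   CF        PV=CF/(1+0.016)^t    t·PV
  1        82.50        81.2008        81.2008
  2        82.50        79.9220       159.8441
  3        82.50        78.6634       235.9903
  4        82.50        77.4246       309.6985
  5        82.50        76.2053       381.0267
  6        82.50        75.0053       450.0315
  7        82.50        73.8241       516.7685
  8        82.50        72.6615       581.2919
  9     1,082.50       938.3925     8,445.5326
  Σ                  1,553.2995    11,161.3849
Price P = Σ PV = 1,553.2995.
Macaulay duration = Σ(t·PV) / P = 11,161.3849 / 1,553.2995 = 7.18560 years.

7.1856 years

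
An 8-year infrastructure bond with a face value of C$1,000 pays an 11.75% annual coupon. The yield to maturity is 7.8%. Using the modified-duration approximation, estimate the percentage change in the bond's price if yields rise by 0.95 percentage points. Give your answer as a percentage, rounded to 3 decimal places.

Periodic yield y = 0.078. Modified duration first:
  t   CF        PV=CF/(1+0.078)^t    t·PV
  1       117.50       108.9981       108.9981
  2       117.50       101.1115       202.2229
  3       117.50        93.7954       281.3862
  4       117.50        87.0087       348.0349
  5       117.50        80.7131       403.5655
  6       117.50        74.8730       449.2381
  7       117.50        69.4555       486.1884
  8     1,117.50       612.7699     4,902.1594
  Σ                  1,228.7253     7,181.7936
P = 1,228.7253; D_Mac = 5.84491 yrs; D_mod = 5.84491/(1+0.078) = 5.42200 yrs.
ΔP/P ≈ -D_mod · Δy = -5.42200 × (+0.0095) = -0.051509 = -5.1509%.

-5.151%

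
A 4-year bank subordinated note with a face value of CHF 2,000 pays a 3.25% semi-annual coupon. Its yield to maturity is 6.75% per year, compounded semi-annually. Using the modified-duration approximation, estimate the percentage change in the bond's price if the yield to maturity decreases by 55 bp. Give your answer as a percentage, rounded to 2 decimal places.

+2.00%

Periodic yield y = 0.03375. Modified duration first:
  t   CF        PV=CF/(1+0.03375)^t    t·PV
  1        32.50        31.4389        31.4389
  2        32.50        30.4125        60.8250
  3        32.50        29.4196        88.2588
  4        32.50        28.4591       113.8364
  5        32.50        27.5300       137.6499
  6        32.50        26.6312       159.7870
  7        32.50        25.7617       180.3320
  8     2,032.50     1,558.4984    12,467.9876
  Σ                  1,758.1515    13,240.1156
P = 1,758.1515; D_Mac = 7.53070 half-year periods = 3.76535 yrs; D_mod = 3.76535/(1+0.03375) = 3.64242 yrs.
ΔP/P ≈ -D_mod · Δy = -3.64242 × (-0.0055) = +0.020033 = +2.0033%.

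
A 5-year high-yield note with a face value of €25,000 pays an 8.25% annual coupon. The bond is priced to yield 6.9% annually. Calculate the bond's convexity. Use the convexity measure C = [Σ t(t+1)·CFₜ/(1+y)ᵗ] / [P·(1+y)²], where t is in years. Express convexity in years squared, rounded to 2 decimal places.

21.49

With y = 0.069:
  t   CF        PV=CF/(1+0.069)^t    t·PV        t(t+1)·PV
  1     2,062.50     1,929.3732     1,929.3732       3,858.7465
  2     2,062.50     1,804.8393     3,609.6787      10,829.0360
  3     2,062.50     1,688.3436     5,065.0309      20,260.1235
  4     2,062.50     1,579.3673     6,317.4691      31,587.3456
  5    27,062.50    19,385.6063    96,928.0313     581,568.1879
  Σ                 26,387.5297   113,849.5832     648,103.4395
P = 26,387.5297.
Convexity = Σ t(t+1)·PV / [P·(1+y)²] = 648,103.4395 / (26,387.5297 × 1.142761) = 21.49266.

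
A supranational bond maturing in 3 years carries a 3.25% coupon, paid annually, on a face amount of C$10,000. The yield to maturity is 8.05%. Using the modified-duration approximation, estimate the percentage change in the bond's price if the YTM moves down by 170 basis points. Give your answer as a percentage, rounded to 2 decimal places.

+4.56%

Periodic yield y = 0.0805. Modified duration first:
  t   CF        PV=CF/(1+0.0805)^t    t·PV
  1       325.00       300.7867       300.7867
  2       325.00       278.3773       556.7546
  3    10,325.00     8,184.9446    24,554.8339
  Σ                  8,764.1086    25,412.3752
P = 8,764.1086; D_Mac = 2.89960 yrs; D_mod = 2.89960/(1+0.0805) = 2.68357 yrs.
ΔP/P ≈ -D_mod · Δy = -2.68357 × (-0.017) = +0.045621 = +4.5621%.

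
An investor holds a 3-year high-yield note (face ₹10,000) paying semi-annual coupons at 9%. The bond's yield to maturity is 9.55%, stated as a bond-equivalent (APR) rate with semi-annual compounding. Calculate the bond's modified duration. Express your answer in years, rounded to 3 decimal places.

Periodic yield y = 0.04775. First find Macaulay duration:
  t   CF        PV=CF/(1+0.04775)^t    t·PV
  1       450.00       429.4918       429.4918
  2       450.00       409.9182       819.8364
  3       450.00       391.2366     1,173.7099
  4       450.00       373.4065     1,493.6259
  5       450.00       356.3889     1,781.9445
  6    10,450.00     7,898.9665    47,393.7992
  Σ                  9,859.4085    53,092.4075
P = 9,859.4085; Macaulay duration = 53,092.4075 / 9,859.4085 = 5.38495 half-year periods = 2.69247 years.
Modified duration = D_Mac / (1 + y) = 2.69247 / 1.04775 = 2.56977 years.

2.570 years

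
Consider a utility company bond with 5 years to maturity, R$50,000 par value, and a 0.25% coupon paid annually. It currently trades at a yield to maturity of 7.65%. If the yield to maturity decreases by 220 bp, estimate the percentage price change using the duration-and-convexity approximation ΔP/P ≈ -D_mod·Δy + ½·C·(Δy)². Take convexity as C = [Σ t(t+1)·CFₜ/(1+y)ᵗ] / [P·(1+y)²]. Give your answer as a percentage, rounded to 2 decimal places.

With y = 0.0765:
  t   CF        PV=CF/(1+0.0765)^t    t·PV        t(t+1)·PV
  1       125.00       116.1170       116.1170         232.2341
  2       125.00       107.8653       215.7307         647.1921
  3       125.00       100.2000       300.6001       1,202.4005
  4       125.00        93.0795       372.3179       1,861.5893
  5    50,125.00    34,672.4248   173,362.1240   1,040,172.7438
  Σ                 35,089.6867   174,366.8897   1,044,116.1598
P = 35,089.6867; D_Mac = 4.96918 yrs; D_mod = 4.61605 yrs; C = 25.67682.
Duration effect: -4.61605 × (-0.022) = +0.101553
Convexity effect: 0.5 × 25.67682 × (-0.022)² = +0.0062138
ΔP/P ≈ +0.101553 + 0.0062138 = +0.107767 = +10.7767%.

+10.78%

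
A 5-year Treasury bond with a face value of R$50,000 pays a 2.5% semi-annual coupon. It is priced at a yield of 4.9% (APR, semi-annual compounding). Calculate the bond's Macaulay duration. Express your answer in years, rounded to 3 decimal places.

Periodic yield y = 0.0245. Discount each cash flow and weight by its period:
  t   CF        PV=CF/(1+0.0245)^t    t·PV
  1       625.00       610.0537       610.0537
  2       625.00       595.4648     1,190.9296
  3       625.00       581.2248     1,743.6744
  4       625.00       567.3253     2,269.3013
  5       625.00       553.7582     2,768.7912
  6       625.00       540.5156     3,243.0937
  7       625.00       527.5897     3,693.1276
  8       625.00       514.9728     4,119.7826
  9       625.00       502.6577     4,523.9194
  10   50,625.00    39,741.6056   397,416.0558
  Σ                 44,735.1682   421,578.7293
Price P = Σ PV = 44,735.1682.
Macaulay duration = Σ(t·PV) / P = 421,578.7293 / 44,735.1682 = 9.42388 half-year periods.
In years: 9.42388 / 2 = 4.71194 years.

4.712 years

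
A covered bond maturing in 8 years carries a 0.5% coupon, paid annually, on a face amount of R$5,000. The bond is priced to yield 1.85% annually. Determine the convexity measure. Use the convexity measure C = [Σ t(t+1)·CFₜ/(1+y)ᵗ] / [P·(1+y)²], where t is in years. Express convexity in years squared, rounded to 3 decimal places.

With y = 0.0185:
  t   CF        PV=CF/(1+0.0185)^t    t·PV        t(t+1)·PV
  1        25.00        24.5459        24.5459          49.0918
  2        25.00        24.1000        48.2001         144.6003
  3        25.00        23.6623        70.9869         283.9476
  4        25.00        23.2325        92.9300         464.6499
  5        25.00        22.8105       114.0525         684.3151
  6        25.00        22.3962       134.3770         940.6393
  7        25.00        21.9894       153.9256       1,231.4047
  8     5,025.00     4,339.5810    34,716.6480     312,449.8322
  Σ                  4,502.3178    35,355.6660     316,248.4808
P = 4,502.3178.
Convexity = Σ t(t+1)·PV / [P·(1+y)²] = 316,248.4808 / (4,502.3178 × 1.037342) = 67.71272.

67.713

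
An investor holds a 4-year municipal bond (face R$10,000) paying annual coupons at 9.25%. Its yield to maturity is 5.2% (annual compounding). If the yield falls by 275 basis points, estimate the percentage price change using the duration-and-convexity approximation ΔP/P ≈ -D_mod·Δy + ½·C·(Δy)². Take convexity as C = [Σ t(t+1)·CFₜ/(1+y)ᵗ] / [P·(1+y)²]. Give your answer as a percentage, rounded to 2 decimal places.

+9.87%

With y = 0.052:
  t   CF        PV=CF/(1+0.052)^t    t·PV        t(t+1)·PV
  1       925.00       879.2776       879.2776       1,758.5551
  2       925.00       835.8152     1,671.6304       5,014.8911
  3       925.00       794.5011     2,383.5034       9,534.0134
  4    10,925.00     8,919.8692    35,679.4768     178,397.3842
  Σ                 11,429.4631    40,613.8881     194,704.8438
P = 11,429.4631; D_Mac = 3.55344 yrs; D_mod = 3.37779 yrs; C = 15.39286.
Duration effect: -3.37779 × (-0.0275) = +0.092889
Convexity effect: 0.5 × 15.39286 × (-0.0275)² = +0.0058204
ΔP/P ≈ +0.092889 + 0.0058204 = +0.098710 = +9.8710%.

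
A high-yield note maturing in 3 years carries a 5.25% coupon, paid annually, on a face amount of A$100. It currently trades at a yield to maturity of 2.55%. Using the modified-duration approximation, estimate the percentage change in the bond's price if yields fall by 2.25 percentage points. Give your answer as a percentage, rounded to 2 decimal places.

Periodic yield y = 0.0255. Modified duration first:
  t   CF        PV=CF/(1+0.0255)^t    t·PV
  1         5.25         5.1195         5.1195
  2         5.25         4.9922         9.9843
  3       105.25        97.5922       292.7766
  Σ                    107.7038       307.8804
P = 107.7038; D_Mac = 2.85858 yrs; D_mod = 2.85858/(1+0.0255) = 2.78750 yrs.
ΔP/P ≈ -D_mod · Δy = -2.78750 × (-0.0225) = +0.062719 = +6.2719%.

+6.27%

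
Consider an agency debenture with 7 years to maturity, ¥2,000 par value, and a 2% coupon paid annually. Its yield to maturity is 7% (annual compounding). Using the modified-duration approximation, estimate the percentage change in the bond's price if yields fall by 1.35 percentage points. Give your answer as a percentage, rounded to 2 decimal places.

+8.22%

Periodic yield y = 0.07. Modified duration first:
  t   CF        PV=CF/(1+0.07)^t    t·PV
  1        40.00        37.3832        37.3832
  2        40.00        34.9375        69.8751
  3        40.00        32.6519        97.9557
  4        40.00        30.5158       122.0632
  5        40.00        28.5194       142.5972
  6        40.00        26.6537       159.9221
  7     2,040.00     1,270.4095     8,892.8663
  Σ                  1,461.0711     9,522.6629
P = 1,461.0711; D_Mac = 6.51759 yrs; D_mod = 6.51759/(1+0.07) = 6.09121 yrs.
ΔP/P ≈ -D_mod · Δy = -6.09121 × (-0.0135) = +0.082231 = +8.2231%.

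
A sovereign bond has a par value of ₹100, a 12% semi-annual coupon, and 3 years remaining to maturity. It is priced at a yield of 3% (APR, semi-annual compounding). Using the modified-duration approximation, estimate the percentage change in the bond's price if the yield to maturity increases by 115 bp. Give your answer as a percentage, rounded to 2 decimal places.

-3.01%

Periodic yield y = 0.015. Modified duration first:
  t   CF        PV=CF/(1+0.015)^t    t·PV
  1         6.00         5.9113         5.9113
  2         6.00         5.8240        11.6479
  3         6.00         5.7379        17.2137
  4         6.00         5.6531        22.6124
  5         6.00         5.5696        27.8478
  6       106.00        96.9415       581.6488
  Σ                    125.6373       666.8820
P = 125.6373; D_Mac = 5.30799 half-year periods = 2.65400 yrs; D_mod = 2.65400/(1+0.015) = 2.61477 yrs.
ΔP/P ≈ -D_mod · Δy = -2.61477 × (+0.0115) = -0.030070 = -3.0070%.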